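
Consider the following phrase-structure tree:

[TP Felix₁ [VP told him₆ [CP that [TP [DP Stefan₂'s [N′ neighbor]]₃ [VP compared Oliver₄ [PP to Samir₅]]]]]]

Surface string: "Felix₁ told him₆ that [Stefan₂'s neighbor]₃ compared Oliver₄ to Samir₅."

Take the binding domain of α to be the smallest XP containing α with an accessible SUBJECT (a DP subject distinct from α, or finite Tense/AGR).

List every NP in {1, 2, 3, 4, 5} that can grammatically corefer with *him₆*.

*him* is a pronoun, so Principle B applies: it must be free in its binding domain.
Binding domain of *him₆*: the matrix TP, whose subject is Felix₁.
*Felix₁* c-commands the pronoun within its binding domain → coindexation would violate Principle B.
*Stefan₂*: the pronoun c-commands this R-expression → coindexation would violate Principle C on *Stefan₂*.
*[Stefan₂'s neighbor]₃*: the pronoun c-commands this R-expression → coindexation would violate Principle C on *[Stefan₂'s neighbor]₃*.
*Oliver₄*: the pronoun c-commands this R-expression → coindexation would violate Principle C on *Oliver₄*.
*Samir₅*: the pronoun c-commands this R-expression → coindexation would violate Principle C on *Samir₅*.

none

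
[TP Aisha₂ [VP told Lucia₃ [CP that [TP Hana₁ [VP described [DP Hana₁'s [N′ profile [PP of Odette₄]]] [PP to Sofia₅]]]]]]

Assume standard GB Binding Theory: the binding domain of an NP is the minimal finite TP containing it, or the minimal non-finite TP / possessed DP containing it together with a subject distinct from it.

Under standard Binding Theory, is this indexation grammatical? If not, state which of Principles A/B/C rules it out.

Principle C

The two coindexed NPs are *Hana₁* (the higher occurrence) and *Hana₁* (the lower occurrence).
*Hana₁* (the lower occurrence) is an R-expression. Principle C requires it to be free everywhere.
*Hana₁* (the higher occurrence) c-commands it and carries the same index.
The R-expression is bound → Principle C violation.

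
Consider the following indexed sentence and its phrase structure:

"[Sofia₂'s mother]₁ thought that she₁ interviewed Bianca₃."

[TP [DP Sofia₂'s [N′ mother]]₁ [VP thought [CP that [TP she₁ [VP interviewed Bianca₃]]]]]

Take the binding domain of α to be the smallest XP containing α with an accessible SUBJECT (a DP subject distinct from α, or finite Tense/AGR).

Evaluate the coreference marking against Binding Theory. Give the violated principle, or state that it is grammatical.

grammatical

The two coindexed NPs are *[Sofia₂'s mother]₁* and *she₁*.
*she₁* is a pronoun; nothing c-commands it within its binding domain (the embedded TP.), so Principle B holds trivially.
*[Sofia₂'s mother]₁* is an R-expression; *she₁* does not c-command it, and no other NP shares its index, so Principle C is satisfied.
All principles are respected.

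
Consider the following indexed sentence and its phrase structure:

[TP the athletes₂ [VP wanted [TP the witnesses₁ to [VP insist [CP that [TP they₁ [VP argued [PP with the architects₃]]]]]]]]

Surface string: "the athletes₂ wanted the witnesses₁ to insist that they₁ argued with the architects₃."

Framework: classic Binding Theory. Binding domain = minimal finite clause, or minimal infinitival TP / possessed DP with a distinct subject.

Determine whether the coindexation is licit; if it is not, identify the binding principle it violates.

The two coindexed NPs are *the witnesses₁* and *they₁*.
*they₁* is a pronoun; nothing c-commands it within its binding domain (the embedded TP.), so Principle B holds trivially.
*the witnesses₁* is an R-expression; *they₁* does not c-command it, and no other NP shares its index, so Principle C is satisfied.
All principles are respected.

grammatical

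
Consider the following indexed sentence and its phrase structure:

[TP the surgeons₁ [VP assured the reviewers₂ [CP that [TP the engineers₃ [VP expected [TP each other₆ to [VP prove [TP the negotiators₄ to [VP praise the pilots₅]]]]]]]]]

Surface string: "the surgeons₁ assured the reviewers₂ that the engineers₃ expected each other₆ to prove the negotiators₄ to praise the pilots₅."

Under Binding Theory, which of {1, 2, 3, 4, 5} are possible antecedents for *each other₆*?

{3}

*each other* is an anaphor, so Principle A applies: it must be bound in its binding domain.
Binding domain of *each other₆*: the embedded TP, whose subject is the engineers₃.
*the surgeons₁* c-commands the anaphor but is outside its binding domain → cannot satisfy Principle A.
*the reviewers₂* c-commands the anaphor but is outside its binding domain → cannot satisfy Principle A.
*the engineers₃* c-commands the anaphor within its binding domain → licit binder.
*the negotiators₄* does not c-command the anaphor → cannot bind it.
*the pilots₅* does not c-command the anaphor → cannot bind it.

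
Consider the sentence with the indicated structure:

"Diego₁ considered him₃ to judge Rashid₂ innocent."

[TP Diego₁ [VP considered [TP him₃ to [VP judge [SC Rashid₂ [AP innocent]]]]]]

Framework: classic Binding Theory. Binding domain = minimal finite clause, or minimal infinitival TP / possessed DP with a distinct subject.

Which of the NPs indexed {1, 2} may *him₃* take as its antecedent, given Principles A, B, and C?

none

*him* is a pronoun, so Principle B applies: it must be free in its binding domain.
Binding domain of *him₃*: the matrix TP, whose subject is Diego₁.
*Diego₁* c-commands the pronoun within its binding domain → coindexation would violate Principle B.
*Rashid₂*: the pronoun c-commands this R-expression → coindexation would violate Principle C on *Rashid₂*.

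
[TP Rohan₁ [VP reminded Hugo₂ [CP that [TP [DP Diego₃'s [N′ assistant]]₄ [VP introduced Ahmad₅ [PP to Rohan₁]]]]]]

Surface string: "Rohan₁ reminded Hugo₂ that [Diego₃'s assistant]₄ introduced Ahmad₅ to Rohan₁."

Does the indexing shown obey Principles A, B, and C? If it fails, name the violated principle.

Principle C

The two coindexed NPs are *Rohan₁* (the higher occurrence) and *Rohan₁* (the lower occurrence).
*Rohan₁* (the lower occurrence) is an R-expression. Principle C requires it to be free everywhere.
*Rohan₁* (the higher occurrence) c-commands it and carries the same index.
The R-expression is bound → Principle C violation.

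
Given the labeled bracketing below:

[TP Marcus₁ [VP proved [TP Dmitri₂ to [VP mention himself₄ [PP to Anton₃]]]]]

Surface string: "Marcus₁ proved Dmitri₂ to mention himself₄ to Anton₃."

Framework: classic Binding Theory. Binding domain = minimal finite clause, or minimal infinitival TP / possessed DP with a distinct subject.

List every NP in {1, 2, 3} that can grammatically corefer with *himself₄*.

{2}

*himself* is an anaphor, so Principle A applies: it must be bound in its binding domain.
Binding domain of *himself₄*: the embedded TP, whose subject is Dmitri₂.
*Marcus₁* c-commands the anaphor but is outside its binding domain → cannot satisfy Principle A.
*Dmitri₂* c-commands the anaphor within its binding domain → licit binder.
*Anton₃* does not c-command the anaphor → cannot bind it.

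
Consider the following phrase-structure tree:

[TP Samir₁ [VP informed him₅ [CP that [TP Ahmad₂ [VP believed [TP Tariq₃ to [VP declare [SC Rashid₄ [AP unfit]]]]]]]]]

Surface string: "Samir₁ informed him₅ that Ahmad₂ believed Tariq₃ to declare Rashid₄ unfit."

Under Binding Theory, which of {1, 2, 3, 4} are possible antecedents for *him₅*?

none

*him* is a pronoun, so Principle B applies: it must be free in its binding domain.
Binding domain of *him₅*: the matrix TP, whose subject is Samir₁.
*Samir₁* c-commands the pronoun within its binding domain → coindexation would violate Principle B.
*Ahmad₂*: the pronoun c-commands this R-expression → coindexation would violate Principle C on *Ahmad₂*.
*Tariq₃*: the pronoun c-commands this R-expression → coindexation would violate Principle C on *Tariq₃*.
*Rashid₄*: the pronoun c-commands this R-expression → coindexation would violate Principle C on *Rashid₄*.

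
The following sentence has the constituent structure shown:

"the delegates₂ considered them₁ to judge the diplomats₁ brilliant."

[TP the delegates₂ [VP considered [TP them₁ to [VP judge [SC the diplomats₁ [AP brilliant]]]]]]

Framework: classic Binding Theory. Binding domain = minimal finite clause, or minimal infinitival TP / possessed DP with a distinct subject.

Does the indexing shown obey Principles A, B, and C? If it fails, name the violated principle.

Principle C

The two coindexed NPs are *them₁* and *the diplomats₁*.
*the diplomats₁* is an R-expression. Principle C requires it to be free everywhere.
*them₁* c-commands it and carries the same index.
The R-expression is bound → Principle C violation.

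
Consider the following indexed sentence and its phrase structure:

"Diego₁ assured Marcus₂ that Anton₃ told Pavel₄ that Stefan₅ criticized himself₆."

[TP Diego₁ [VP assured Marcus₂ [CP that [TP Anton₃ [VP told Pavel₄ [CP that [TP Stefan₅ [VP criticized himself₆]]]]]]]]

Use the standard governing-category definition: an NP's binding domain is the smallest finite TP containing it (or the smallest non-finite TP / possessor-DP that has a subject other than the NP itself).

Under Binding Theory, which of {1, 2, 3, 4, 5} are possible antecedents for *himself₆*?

*himself* is an anaphor, so Principle A applies: it must be bound in its binding domain.
Binding domain of *himself₆*: the embedded TP, whose subject is Stefan₅.
*Diego₁* c-commands the anaphor but is outside its binding domain → cannot satisfy Principle A.
*Marcus₂* c-commands the anaphor but is outside its binding domain → cannot satisfy Principle A.
*Anton₃* c-commands the anaphor but is outside its binding domain → cannot satisfy Principle A.
*Pavel₄* c-commands the anaphor but is outside its binding domain → cannot satisfy Principle A.
*Stefan₅* c-commands the anaphor within its binding domain → licit binder.

{5}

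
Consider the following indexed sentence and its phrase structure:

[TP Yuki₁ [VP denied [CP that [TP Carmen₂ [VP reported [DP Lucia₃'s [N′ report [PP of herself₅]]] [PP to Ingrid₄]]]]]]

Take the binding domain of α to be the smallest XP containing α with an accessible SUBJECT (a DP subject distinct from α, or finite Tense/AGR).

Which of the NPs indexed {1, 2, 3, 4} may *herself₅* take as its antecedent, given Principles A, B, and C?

{3}

*herself* is an anaphor, so Principle A applies: it must be bound in its binding domain.
Binding domain of *herself₅*: the possessed DP, whose subject is Lucia₃.
*Yuki₁* c-commands the anaphor but is outside its binding domain → cannot satisfy Principle A.
*Carmen₂* c-commands the anaphor but is outside its binding domain → cannot satisfy Principle A.
*Lucia₃* c-commands the anaphor within its binding domain → licit binder.
*Ingrid₄* does not c-command the anaphor → cannot bind it.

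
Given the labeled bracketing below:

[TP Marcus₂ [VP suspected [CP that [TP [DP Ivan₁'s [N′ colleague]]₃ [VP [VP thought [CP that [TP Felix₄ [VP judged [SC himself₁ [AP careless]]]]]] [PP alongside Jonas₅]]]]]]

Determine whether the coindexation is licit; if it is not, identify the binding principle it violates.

The two coindexed NPs are *Ivan₁* and *himself₁*.
*himself₁* is an anaphor. Principle A requires it to be bound within its binding domain — the embedded TP, whose subject is Felix₄.
Within that domain it is c-commanded by *Felix₄*, which does not share its index.
*Ivan₁* does not c-command the anaphor at all.
The anaphor is unbound in its domain → Principle A violation.

Principle A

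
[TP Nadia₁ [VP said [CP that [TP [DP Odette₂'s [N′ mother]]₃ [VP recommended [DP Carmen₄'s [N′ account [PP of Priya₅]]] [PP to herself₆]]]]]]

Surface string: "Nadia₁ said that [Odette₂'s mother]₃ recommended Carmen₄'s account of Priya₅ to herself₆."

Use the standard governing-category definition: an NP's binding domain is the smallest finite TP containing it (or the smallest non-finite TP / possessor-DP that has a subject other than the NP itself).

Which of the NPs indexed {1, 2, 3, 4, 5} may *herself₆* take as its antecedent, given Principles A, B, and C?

{3}

*herself* is an anaphor, so Principle A applies: it must be bound in its binding domain.
Binding domain of *herself₆*: the embedded TP, whose subject is [Odette₂'s mother]₃.
*Nadia₁* c-commands the anaphor but is outside its binding domain → cannot satisfy Principle A.
*Odette₂* does not c-command the anaphor → cannot bind it.
*[Odette₂'s mother]₃* c-commands the anaphor within its binding domain → licit binder.
*Carmen₄* does not c-command the anaphor → cannot bind it.
*Priya₅* does not c-command the anaphor → cannot bind it.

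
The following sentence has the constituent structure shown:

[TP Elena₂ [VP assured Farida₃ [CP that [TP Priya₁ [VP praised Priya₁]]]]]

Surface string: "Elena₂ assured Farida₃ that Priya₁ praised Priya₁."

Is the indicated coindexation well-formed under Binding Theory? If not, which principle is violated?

Principle C

The two coindexed NPs are *Priya₁* (the lower occurrence) and *Priya₁* (the higher occurrence).
*Priya₁* (the lower occurrence) is an R-expression. Principle C requires it to be free everywhere.
*Priya₁* (the higher occurrence) c-commands it and carries the same index.
The R-expression is bound → Principle C violation.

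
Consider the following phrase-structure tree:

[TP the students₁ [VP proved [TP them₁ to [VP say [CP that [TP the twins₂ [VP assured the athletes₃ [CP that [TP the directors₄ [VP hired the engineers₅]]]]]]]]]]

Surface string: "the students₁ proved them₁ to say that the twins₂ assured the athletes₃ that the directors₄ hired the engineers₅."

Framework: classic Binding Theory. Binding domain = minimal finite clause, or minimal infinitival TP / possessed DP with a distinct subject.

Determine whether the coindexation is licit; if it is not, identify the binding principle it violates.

Principle B

The two coindexed NPs are *the students₁* and *them₁*.
*them₁* is a pronoun. Its binding domain is the matrix TP, whose subject is the students₁.
*the students₁* c-commands it within that domain and carries the same index.
The pronoun is locally bound → Principle B violation.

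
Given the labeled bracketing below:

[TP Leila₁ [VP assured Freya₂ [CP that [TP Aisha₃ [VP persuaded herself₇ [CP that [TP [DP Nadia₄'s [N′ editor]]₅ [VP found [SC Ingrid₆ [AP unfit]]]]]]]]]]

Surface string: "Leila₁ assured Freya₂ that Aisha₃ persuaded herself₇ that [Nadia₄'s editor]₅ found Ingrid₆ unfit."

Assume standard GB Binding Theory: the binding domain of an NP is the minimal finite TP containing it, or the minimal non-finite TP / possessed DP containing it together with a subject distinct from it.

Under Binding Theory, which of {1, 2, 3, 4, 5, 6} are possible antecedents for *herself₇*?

{3}

*herself* is an anaphor, so Principle A applies: it must be bound in its binding domain.
Binding domain of *herself₇*: the embedded TP, whose subject is Aisha₃.
*Leila₁* c-commands the anaphor but is outside its binding domain → cannot satisfy Principle A.
*Freya₂* c-commands the anaphor but is outside its binding domain → cannot satisfy Principle A.
*Aisha₃* c-commands the anaphor within its binding domain → licit binder.
*Nadia₄* does not c-command the anaphor → cannot bind it.
*[Nadia₄'s editor]₅* does not c-command the anaphor → cannot bind it.
*Ingrid₆* does not c-command the anaphor → cannot bind it.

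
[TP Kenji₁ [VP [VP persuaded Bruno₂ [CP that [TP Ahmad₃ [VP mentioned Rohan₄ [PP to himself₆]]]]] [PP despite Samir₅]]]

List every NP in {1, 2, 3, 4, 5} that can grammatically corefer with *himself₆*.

*himself* is an anaphor, so Principle A applies: it must be bound in its binding domain.
Binding domain of *himself₆*: the embedded TP, whose subject is Ahmad₃.
*Kenji₁* c-commands the anaphor but is outside its binding domain → cannot satisfy Principle A.
*Bruno₂* c-commands the anaphor but is outside its binding domain → cannot satisfy Principle A.
*Ahmad₃* c-commands the anaphor within its binding domain → licit binder.
*Rohan₄* c-commands the anaphor within its binding domain → licit binder.
*Samir₅* does not c-command the anaphor → cannot bind it.

{3, 4}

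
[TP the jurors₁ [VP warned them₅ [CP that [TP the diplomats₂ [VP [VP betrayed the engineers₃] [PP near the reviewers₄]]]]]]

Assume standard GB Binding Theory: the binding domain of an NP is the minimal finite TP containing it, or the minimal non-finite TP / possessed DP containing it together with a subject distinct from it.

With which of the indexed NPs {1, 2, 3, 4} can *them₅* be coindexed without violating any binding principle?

*them* is a pronoun, so Principle B applies: it must be free in its binding domain.
Binding domain of *them₅*: the matrix TP, whose subject is the jurors₁.
*the jurors₁* c-commands the pronoun within its binding domain → coindexation would violate Principle B.
*the diplomats₂*: the pronoun c-commands this R-expression → coindexation would violate Principle C on *the diplomats₂*.
*the engineers₃*: the pronoun c-commands this R-expression → coindexation would violate Principle C on *the engineers₃*.
*the reviewers₄*: the pronoun c-commands this R-expression → coindexation would violate Principle C on *the reviewers₄*.

none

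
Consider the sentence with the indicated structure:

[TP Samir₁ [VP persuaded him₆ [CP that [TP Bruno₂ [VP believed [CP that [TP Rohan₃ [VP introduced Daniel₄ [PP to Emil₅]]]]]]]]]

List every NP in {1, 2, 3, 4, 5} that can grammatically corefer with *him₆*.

*him* is a pronoun, so Principle B applies: it must be free in its binding domain.
Binding domain of *him₆*: the matrix TP, whose subject is Samir₁.
*Samir₁* c-commands the pronoun within its binding domain → coindexation would violate Principle B.
*Bruno₂*: the pronoun c-commands this R-expression → coindexation would violate Principle C on *Bruno₂*.
*Rohan₃*: the pronoun c-commands this R-expression → coindexation would violate Principle C on *Rohan₃*.
*Daniel₄*: the pronoun c-commands this R-expression → coindexation would violate Principle C on *Daniel₄*.
*Emil₅*: the pronoun c-commands this R-expression → coindexation would violate Principle C on *Emil₅*.

none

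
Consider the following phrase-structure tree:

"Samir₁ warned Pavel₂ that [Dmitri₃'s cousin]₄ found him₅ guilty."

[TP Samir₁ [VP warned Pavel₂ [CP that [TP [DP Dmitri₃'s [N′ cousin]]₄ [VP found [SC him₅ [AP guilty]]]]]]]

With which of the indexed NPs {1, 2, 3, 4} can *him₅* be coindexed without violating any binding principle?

{1, 2, 3}

*him* is a pronoun, so Principle B applies: it must be free in its binding domain.
Binding domain of *him₅*: the embedded TP, whose subject is [Dmitri₃'s cousin]₄.
*Samir₁* c-commands the pronoun but from outside its binding domain, and is not c-commanded by it → coindexation permitted.
*Pavel₂* c-commands the pronoun but from outside its binding domain, and is not c-commanded by it → coindexation permitted.
*Dmitri₃* and the pronoun do not c-command one another → neither Principle B nor Principle C is at stake; coindexation permitted.
*[Dmitri₃'s cousin]₄* c-commands the pronoun within its binding domain → coindexation would violate Principle B.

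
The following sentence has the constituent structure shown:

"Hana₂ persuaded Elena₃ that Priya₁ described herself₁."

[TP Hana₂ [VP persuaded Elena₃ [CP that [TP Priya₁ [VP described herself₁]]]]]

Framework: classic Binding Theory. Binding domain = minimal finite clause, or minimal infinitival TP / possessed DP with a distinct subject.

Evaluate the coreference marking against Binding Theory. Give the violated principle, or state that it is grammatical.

grammatical

The two coindexed NPs are *Priya₁* and *herself₁*.
*herself₁* is an anaphor; its binding domain is the embedded TP, whose subject is Priya₁. *Priya₁* c-commands it within that domain and shares its index, so Principle A is satisfied.
*Priya₁* is an R-expression; *herself₁* does not c-command it, and no other NP shares its index, so Principle C is satisfied.
All principles are respected.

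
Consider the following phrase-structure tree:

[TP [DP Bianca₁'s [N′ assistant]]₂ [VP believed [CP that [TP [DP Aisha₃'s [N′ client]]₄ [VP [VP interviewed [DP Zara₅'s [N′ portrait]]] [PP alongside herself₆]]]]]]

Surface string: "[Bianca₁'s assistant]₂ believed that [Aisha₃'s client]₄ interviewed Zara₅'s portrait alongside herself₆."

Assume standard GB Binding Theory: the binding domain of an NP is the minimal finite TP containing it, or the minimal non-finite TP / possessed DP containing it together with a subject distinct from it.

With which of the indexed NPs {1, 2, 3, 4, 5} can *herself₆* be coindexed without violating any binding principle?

*herself* is an anaphor, so Principle A applies: it must be bound in its binding domain.
Binding domain of *herself₆*: the embedded TP, whose subject is [Aisha₃'s client]₄.
*Bianca₁* does not c-command the anaphor → cannot bind it.
*[Bianca₁'s assistant]₂* c-commands the anaphor but is outside its binding domain → cannot satisfy Principle A.
*Aisha₃* does not c-command the anaphor → cannot bind it.
*[Aisha₃'s client]₄* c-commands the anaphor within its binding domain → licit binder.
*Zara₅* does not c-command the anaphor → cannot bind it.

{4}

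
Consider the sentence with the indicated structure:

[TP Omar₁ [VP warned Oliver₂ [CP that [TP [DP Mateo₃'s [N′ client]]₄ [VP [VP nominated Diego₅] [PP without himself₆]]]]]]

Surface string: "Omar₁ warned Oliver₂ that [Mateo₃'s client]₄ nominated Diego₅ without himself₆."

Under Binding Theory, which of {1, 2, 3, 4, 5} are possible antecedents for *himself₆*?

*himself* is an anaphor, so Principle A applies: it must be bound in its binding domain.
Binding domain of *himself₆*: the embedded TP, whose subject is [Mateo₃'s client]₄.
*Omar₁* c-commands the anaphor but is outside its binding domain → cannot satisfy Principle A.
*Oliver₂* c-commands the anaphor but is outside its binding domain → cannot satisfy Principle A.
*Mateo₃* does not c-command the anaphor → cannot bind it.
*[Mateo₃'s client]₄* c-commands the anaphor within its binding domain → licit binder.
*Diego₅* does not c-command the anaphor → cannot bind it.

{4}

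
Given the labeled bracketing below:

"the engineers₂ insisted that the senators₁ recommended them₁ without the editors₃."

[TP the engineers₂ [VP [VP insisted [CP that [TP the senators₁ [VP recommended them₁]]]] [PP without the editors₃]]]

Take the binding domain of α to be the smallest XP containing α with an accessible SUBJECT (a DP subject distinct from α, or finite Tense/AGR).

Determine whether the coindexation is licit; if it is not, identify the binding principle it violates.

Principle B

The two coindexed NPs are *the senators₁* and *them₁*.
*them₁* is a pronoun. Its binding domain is the embedded TP, whose subject is the senators₁.
*the senators₁* c-commands it within that domain and carries the same index.
The pronoun is locally bound → Principle B violation.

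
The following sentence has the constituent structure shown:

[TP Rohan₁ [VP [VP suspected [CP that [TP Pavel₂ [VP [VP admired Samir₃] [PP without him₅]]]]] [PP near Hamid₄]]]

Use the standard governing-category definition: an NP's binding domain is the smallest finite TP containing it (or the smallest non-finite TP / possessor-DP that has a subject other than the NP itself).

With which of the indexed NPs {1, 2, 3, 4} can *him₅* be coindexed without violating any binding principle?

*him* is a pronoun, so Principle B applies: it must be free in its binding domain.
Binding domain of *him₅*: the embedded TP, whose subject is Pavel₂.
*Rohan₁* c-commands the pronoun but from outside its binding domain, and is not c-commanded by it → coindexation permitted.
*Pavel₂* c-commands the pronoun within its binding domain → coindexation would violate Principle B.
*Samir₃* and the pronoun do not c-command one another → neither Principle B nor Principle C is at stake; coindexation permitted.
*Hamid₄* and the pronoun do not c-command one another → neither Principle B nor Principle C is at stake; coindexation permitted.

{1, 3, 4}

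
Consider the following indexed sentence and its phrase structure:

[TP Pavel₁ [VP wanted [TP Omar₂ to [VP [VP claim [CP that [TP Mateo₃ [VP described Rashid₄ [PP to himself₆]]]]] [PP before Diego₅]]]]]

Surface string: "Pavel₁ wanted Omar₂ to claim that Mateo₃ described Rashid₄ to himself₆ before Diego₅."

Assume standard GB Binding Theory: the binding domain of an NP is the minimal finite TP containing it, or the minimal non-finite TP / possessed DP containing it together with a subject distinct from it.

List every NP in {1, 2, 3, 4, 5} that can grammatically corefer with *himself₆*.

*himself* is an anaphor, so Principle A applies: it must be bound in its binding domain.
Binding domain of *himself₆*: the embedded TP, whose subject is Mateo₃.
*Pavel₁* c-commands the anaphor but is outside its binding domain → cannot satisfy Principle A.
*Omar₂* c-commands the anaphor but is outside its binding domain → cannot satisfy Principle A.
*Mateo₃* c-commands the anaphor within its binding domain → licit binder.
*Rashid₄* c-commands the anaphor within its binding domain → licit binder.
*Diego₅* does not c-command the anaphor → cannot bind it.

{3, 4}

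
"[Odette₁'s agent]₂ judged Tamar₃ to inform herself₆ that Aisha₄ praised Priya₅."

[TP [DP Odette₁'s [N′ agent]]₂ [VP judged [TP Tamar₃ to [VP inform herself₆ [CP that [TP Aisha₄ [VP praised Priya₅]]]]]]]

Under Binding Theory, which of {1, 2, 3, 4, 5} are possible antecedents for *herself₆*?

{3}

*herself* is an anaphor, so Principle A applies: it must be bound in its binding domain.
Binding domain of *herself₆*: the embedded TP, whose subject is Tamar₃.
*Odette₁* does not c-command the anaphor → cannot bind it.
*[Odette₁'s agent]₂* c-commands the anaphor but is outside its binding domain → cannot satisfy Principle A.
*Tamar₃* c-commands the anaphor within its binding domain → licit binder.
*Aisha₄* does not c-command the anaphor → cannot bind it.
*Priya₅* does not c-command the anaphor → cannot bind it.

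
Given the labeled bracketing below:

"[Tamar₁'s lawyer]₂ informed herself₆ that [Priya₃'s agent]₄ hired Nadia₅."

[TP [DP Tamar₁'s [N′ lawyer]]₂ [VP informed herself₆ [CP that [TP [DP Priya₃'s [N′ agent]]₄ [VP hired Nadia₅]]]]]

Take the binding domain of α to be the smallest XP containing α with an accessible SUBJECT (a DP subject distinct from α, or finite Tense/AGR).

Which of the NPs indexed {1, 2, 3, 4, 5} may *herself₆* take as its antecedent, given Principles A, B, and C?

*herself* is an anaphor, so Principle A applies: it must be bound in its binding domain.
Binding domain of *herself₆*: the matrix TP, whose subject is [Tamar₁'s lawyer]₂.
*Tamar₁* does not c-command the anaphor → cannot bind it.
*[Tamar₁'s lawyer]₂* c-commands the anaphor within its binding domain → licit binder.
*Priya₃* does not c-command the anaphor → cannot bind it.
*[Priya₃'s agent]₄* does not c-command the anaphor → cannot bind it.
*Nadia₅* does not c-command the anaphor → cannot bind it.

{2}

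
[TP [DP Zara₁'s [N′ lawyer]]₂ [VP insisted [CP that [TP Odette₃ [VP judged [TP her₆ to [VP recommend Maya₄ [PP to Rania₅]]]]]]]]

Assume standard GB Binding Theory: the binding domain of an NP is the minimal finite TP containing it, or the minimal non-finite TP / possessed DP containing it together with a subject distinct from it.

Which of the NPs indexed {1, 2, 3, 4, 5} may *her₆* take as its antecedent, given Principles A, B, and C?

{1, 2}

*her* is a pronoun, so Principle B applies: it must be free in its binding domain.
Binding domain of *her₆*: the embedded TP, whose subject is Odette₃.
*Zara₁* and the pronoun do not c-command one another → neither Principle B nor Principle C is at stake; coindexation permitted.
*[Zara₁'s lawyer]₂* c-commands the pronoun but from outside its binding domain, and is not c-commanded by it → coindexation permitted.
*Odette₃* c-commands the pronoun within its binding domain → coindexation would violate Principle B.
*Maya₄*: the pronoun c-commands this R-expression → coindexation would violate Principle C on *Maya₄*.
*Rania₅*: the pronoun c-commands this R-expression → coindexation would violate Principle C on *Rania₅*.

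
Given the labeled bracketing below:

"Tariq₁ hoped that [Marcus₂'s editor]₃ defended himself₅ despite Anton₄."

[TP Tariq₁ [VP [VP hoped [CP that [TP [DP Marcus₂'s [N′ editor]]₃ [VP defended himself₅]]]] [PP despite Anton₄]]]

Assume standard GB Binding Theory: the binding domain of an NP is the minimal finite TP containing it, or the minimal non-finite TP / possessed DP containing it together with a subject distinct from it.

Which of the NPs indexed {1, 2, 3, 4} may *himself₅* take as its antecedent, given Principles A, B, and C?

*himself* is an anaphor, so Principle A applies: it must be bound in its binding domain.
Binding domain of *himself₅*: the embedded TP, whose subject is [Marcus₂'s editor]₃.
*Tariq₁* c-commands the anaphor but is outside its binding domain → cannot satisfy Principle A.
*Marcus₂* does not c-command the anaphor → cannot bind it.
*[Marcus₂'s editor]₃* c-commands the anaphor within its binding domain → licit binder.
*Anton₄* does not c-command the anaphor → cannot bind it.

{3}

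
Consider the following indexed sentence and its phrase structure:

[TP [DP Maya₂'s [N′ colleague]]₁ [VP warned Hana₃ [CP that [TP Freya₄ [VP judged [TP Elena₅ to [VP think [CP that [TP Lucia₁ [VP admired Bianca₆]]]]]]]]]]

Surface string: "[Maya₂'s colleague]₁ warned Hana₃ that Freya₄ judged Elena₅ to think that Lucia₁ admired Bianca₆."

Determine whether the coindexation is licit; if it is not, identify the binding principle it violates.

Principle C

The two coindexed NPs are *[Maya₂'s colleague]₁* and *Lucia₁*.
*Lucia₁* is an R-expression. Principle C requires it to be free everywhere.
*[Maya₂'s colleague]₁* c-commands it and carries the same index.
The R-expression is bound → Principle C violation.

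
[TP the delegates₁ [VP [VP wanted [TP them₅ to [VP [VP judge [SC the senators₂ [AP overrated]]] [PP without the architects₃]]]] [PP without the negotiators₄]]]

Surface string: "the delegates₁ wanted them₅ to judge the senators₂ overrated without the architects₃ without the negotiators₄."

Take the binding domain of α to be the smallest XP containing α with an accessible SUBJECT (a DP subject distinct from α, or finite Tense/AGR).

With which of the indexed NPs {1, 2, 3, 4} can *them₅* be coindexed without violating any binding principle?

{4}

*them* is a pronoun, so Principle B applies: it must be free in its binding domain.
Binding domain of *them₅*: the matrix TP, whose subject is the delegates₁.
*the delegates₁* c-commands the pronoun within its binding domain → coindexation would violate Principle B.
*the senators₂*: the pronoun c-commands this R-expression → coindexation would violate Principle C on *the senators₂*.
*the architects₃*: the pronoun c-commands this R-expression → coindexation would violate Principle C on *the architects₃*.
*the negotiators₄* and the pronoun do not c-command one another → neither Principle B nor Principle C is at stake; coindexation permitted.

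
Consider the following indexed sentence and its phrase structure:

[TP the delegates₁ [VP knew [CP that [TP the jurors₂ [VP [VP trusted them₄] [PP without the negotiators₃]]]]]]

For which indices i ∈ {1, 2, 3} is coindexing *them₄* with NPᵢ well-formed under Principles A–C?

*them* is a pronoun, so Principle B applies: it must be free in its binding domain.
Binding domain of *them₄*: the embedded TP, whose subject is the jurors₂.
*the delegates₁* c-commands the pronoun but from outside its binding domain, and is not c-commanded by it → coindexation permitted.
*the jurors₂* c-commands the pronoun within its binding domain → coindexation would violate Principle B.
*the negotiators₃* and the pronoun do not c-command one another → neither Principle B nor Principle C is at stake; coindexation permitted.

{1, 3}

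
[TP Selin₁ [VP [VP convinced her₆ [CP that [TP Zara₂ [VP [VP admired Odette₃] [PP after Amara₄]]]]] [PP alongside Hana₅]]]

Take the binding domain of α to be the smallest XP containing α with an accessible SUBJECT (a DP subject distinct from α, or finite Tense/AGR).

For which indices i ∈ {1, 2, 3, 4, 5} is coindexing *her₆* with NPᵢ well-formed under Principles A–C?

{5}

*her* is a pronoun, so Principle B applies: it must be free in its binding domain.
Binding domain of *her₆*: the matrix TP, whose subject is Selin₁.
*Selin₁* c-commands the pronoun within its binding domain → coindexation would violate Principle B.
*Zara₂*: the pronoun c-commands this R-expression → coindexation would violate Principle C on *Zara₂*.
*Odette₃*: the pronoun c-commands this R-expression → coindexation would violate Principle C on *Odette₃*.
*Amara₄*: the pronoun c-commands this R-expression → coindexation would violate Principle C on *Amara₄*.
*Hana₅* and the pronoun do not c-command one another → neither Principle B nor Principle C is at stake; coindexation permitted.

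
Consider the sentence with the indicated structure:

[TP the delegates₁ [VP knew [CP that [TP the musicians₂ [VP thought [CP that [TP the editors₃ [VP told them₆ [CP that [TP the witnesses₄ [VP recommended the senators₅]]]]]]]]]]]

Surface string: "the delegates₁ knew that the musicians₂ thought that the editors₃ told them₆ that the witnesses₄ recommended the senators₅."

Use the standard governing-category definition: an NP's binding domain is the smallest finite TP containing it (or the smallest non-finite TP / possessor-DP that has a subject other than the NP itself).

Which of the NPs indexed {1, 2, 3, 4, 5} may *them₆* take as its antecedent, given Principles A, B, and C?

*them* is a pronoun, so Principle B applies: it must be free in its binding domain.
Binding domain of *them₆*: the embedded TP, whose subject is the editors₃.
*the delegates₁* c-commands the pronoun but from outside its binding domain, and is not c-commanded by it → coindexation permitted.
*the musicians₂* c-commands the pronoun but from outside its binding domain, and is not c-commanded by it → coindexation permitted.
*the editors₃* c-commands the pronoun within its binding domain → coindexation would violate Principle B.
*the witnesses₄*: the pronoun c-commands this R-expression → coindexation would violate Principle C on *the witnesses₄*.
*the senators₅*: the pronoun c-commands this R-expression → coindexation would violate Principle C on *the senators₅*.

{1, 2}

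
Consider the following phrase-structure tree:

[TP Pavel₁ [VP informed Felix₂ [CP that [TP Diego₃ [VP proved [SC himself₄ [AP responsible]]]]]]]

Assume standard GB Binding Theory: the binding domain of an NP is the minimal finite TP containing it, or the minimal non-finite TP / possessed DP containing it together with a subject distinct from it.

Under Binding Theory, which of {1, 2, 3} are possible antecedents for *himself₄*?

*himself* is an anaphor, so Principle A applies: it must be bound in its binding domain.
Binding domain of *himself₄*: the embedded TP, whose subject is Diego₃.
*Pavel₁* c-commands the anaphor but is outside its binding domain → cannot satisfy Principle A.
*Felix₂* c-commands the anaphor but is outside its binding domain → cannot satisfy Principle A.
*Diego₃* c-commands the anaphor within its binding domain → licit binder.

{3}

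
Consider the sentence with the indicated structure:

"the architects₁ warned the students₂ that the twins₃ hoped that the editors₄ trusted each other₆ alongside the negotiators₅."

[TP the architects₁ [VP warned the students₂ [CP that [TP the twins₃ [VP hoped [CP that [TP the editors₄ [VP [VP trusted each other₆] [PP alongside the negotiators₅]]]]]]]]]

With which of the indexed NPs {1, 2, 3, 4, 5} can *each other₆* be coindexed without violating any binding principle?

{4}

*each other* is an anaphor, so Principle A applies: it must be bound in its binding domain.
Binding domain of *each other₆*: the embedded TP, whose subject is the editors₄.
*the architects₁* c-commands the anaphor but is outside its binding domain → cannot satisfy Principle A.
*the students₂* c-commands the anaphor but is outside its binding domain → cannot satisfy Principle A.
*the twins₃* c-commands the anaphor but is outside its binding domain → cannot satisfy Principle A.
*the editors₄* c-commands the anaphor within its binding domain → licit binder.
*the negotiators₅* does not c-command the anaphor → cannot bind it.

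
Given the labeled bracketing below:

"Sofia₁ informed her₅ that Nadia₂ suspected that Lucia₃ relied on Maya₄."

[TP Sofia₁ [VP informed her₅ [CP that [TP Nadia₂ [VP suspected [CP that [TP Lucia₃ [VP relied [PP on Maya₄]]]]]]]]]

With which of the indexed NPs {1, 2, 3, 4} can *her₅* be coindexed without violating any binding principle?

none

*her* is a pronoun, so Principle B applies: it must be free in its binding domain.
Binding domain of *her₅*: the matrix TP, whose subject is Sofia₁.
*Sofia₁* c-commands the pronoun within its binding domain → coindexation would violate Principle B.
*Nadia₂*: the pronoun c-commands this R-expression → coindexation would violate Principle C on *Nadia₂*.
*Lucia₃*: the pronoun c-commands this R-expression → coindexation would violate Principle C on *Lucia₃*.
*Maya₄*: the pronoun c-commands this R-expression → coindexation would violate Principle C on *Maya₄*.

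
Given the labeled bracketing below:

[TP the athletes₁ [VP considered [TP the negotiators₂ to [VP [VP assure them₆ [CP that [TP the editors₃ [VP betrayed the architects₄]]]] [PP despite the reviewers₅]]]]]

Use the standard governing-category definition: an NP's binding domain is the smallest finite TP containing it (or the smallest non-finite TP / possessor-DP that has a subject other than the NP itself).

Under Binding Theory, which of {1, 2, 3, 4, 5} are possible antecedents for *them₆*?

*them* is a pronoun, so Principle B applies: it must be free in its binding domain.
Binding domain of *them₆*: the embedded TP, whose subject is the negotiators₂.
*the athletes₁* c-commands the pronoun but from outside its binding domain, and is not c-commanded by it → coindexation permitted.
*the negotiators₂* c-commands the pronoun within its binding domain → coindexation would violate Principle B.
*the editors₃*: the pronoun c-commands this R-expression → coindexation would violate Principle C on *the editors₃*.
*the architects₄*: the pronoun c-commands this R-expression → coindexation would violate Principle C on *the architects₄*.
*the reviewers₅* and the pronoun do not c-command one another → neither Principle B nor Principle C is at stake; coindexation permitted.

{1, 5}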